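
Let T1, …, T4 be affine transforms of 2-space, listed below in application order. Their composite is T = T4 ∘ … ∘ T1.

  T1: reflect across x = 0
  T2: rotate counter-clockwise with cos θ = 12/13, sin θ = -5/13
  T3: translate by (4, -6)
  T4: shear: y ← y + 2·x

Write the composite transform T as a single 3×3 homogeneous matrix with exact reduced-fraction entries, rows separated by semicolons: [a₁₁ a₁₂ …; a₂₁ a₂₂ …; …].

T = [-12/13 5/13 4; -19/13 22/13 2; 0 0 1]

T1 = [-1 0 0; 0 1 0; 0 0 1]
T2·T1 = [-12/13 5/13 0; 5/13 12/13 0; 0 0 1]
T3·…·T1 = [-12/13 5/13 4; 5/13 12/13 -6; 0 0 1]
T4·…·T1 = [-12/13 5/13 4; -19/13 22/13 2; 0 0 1]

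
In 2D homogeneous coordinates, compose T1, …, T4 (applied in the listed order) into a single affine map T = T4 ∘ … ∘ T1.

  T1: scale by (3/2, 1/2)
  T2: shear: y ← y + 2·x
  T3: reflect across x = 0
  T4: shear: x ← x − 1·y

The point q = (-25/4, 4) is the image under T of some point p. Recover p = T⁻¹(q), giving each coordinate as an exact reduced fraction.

T1 = [3/2 0 0; 0 1/2 0; 0 0 1]
T2·T1 = [3/2 0 0; 3 1/2 0; 0 0 1]
T3·…·T1 = [-3/2 0 0; 3 1/2 0; 0 0 1]
T4·…·T1 = [-9/2 -1/2 0; 3 1/2 0; 0 0 1]
det M = -3/4; M⁻¹ = [-2/3 -2/3 0; 4 6 0; 0 0 1]
M⁻¹ · (-25/4, 4)ᵀ = (3/2, -1)ᵀ

p = (3/2, -1)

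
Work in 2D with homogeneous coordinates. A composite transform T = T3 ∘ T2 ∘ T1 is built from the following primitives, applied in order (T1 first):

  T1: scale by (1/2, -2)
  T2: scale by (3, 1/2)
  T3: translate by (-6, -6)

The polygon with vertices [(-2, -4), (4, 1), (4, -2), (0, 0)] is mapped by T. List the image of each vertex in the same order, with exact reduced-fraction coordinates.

T1 scale by (1/2, -2): (-2, -4) → (-1, 8); (4, 1) → (2, -2); (4, -2) → (2, 4); (0, 0) → (0, 0)
T2 scale by (3, 1/2): (-1, 8) → (-3, 4); (2, -2) → (6, -1); (2, 4) → (6, 2); (0, 0) → (0, 0)
T3 translate by (-6, -6): (-3, 4) → (-9, -2); (6, -1) → (0, -7); (6, 2) → (0, -4); (0, 0) → (-6, -6)

image vertices: (-9, -2), (0, -7), (0, -4), (-6, -6)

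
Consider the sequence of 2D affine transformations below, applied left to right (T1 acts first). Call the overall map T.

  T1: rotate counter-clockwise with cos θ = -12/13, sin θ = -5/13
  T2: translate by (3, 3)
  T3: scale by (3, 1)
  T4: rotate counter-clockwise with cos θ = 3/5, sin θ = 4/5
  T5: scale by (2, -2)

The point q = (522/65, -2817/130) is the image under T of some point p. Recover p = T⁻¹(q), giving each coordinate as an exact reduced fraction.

p = (-3/4, 0)

T1 = [-12/13 5/13 0; -5/13 -12/13 0; 0 0 1]
T2·T1 = [-12/13 5/13 3; -5/13 -12/13 3; 0 0 1]
T3·…·T1 = [-36/13 15/13 9; -5/13 -12/13 3; 0 0 1]
T4·…·T1 = [-88/65 93/65 3; -159/65 24/65 9; 0 0 1]
T5·…·T1 = [-176/65 186/65 6; 318/65 -48/65 -18; 0 0 1]
det M = -12; M⁻¹ = [4/65 31/130 51/13; 53/130 44/195 21/13; 0 0 1]
M⁻¹ · (522/65, -2817/130)ᵀ = (-3/4, 0)ᵀ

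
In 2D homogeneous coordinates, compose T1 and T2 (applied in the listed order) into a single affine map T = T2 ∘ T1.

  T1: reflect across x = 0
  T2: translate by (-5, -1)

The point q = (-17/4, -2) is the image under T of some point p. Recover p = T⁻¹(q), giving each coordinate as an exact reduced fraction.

p = (-3/4, -1)

T1 = [-1 0 0; 0 1 0; 0 0 1]
T2·T1 = [-1 0 -5; 0 1 -1; 0 0 1]
det M = -1; M⁻¹ = [-1 0 -5; 0 1 1; 0 0 1]
M⁻¹ · (-17/4, -2)ᵀ = (-3/4, -1)ᵀ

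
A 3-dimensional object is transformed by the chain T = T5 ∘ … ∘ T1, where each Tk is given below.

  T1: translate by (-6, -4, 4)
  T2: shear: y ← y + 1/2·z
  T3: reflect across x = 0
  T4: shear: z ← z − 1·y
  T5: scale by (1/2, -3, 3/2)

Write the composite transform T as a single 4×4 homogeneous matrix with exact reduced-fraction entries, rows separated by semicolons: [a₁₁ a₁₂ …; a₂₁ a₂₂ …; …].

T = [-1/2 0 0 3; 0 -3 -3/2 6; 0 -3/2 3/4 9; 0 0 0 1]

T1 = [1 0 0 -6; 0 1 0 -4; 0 0 1 4; 0 0 0 1]
T2·T1 = [1 0 0 -6; 0 1 1/2 -2; 0 0 1 4; 0 0 0 1]
T3·…·T1 = [-1 0 0 6; 0 1 1/2 -2; 0 0 1 4; 0 0 0 1]
T4·…·T1 = [-1 0 0 6; 0 1 1/2 -2; 0 -1 1/2 6; 0 0 0 1]
T5·…·T1 = [-1/2 0 0 3; 0 -3 -3/2 6; 0 -3/2 3/4 9; 0 0 0 1]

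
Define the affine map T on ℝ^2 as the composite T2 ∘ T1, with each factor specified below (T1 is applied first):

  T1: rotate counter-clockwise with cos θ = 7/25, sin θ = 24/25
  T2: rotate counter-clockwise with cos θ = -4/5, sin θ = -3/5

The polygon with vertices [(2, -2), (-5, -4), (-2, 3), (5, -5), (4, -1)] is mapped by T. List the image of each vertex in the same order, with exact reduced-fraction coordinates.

T1 rotate counter-clockwise with cos θ = 7/25, sin θ = 24/25: (2, -2) → (62/25, 34/25); (-5, -4) → (61/25, -148/25); (-2, 3) → (-86/25, -27/25); (5, -5) → (31/5, 17/5); (4, -1) → (52/25, 89/25)
T2 rotate counter-clockwise with cos θ = -4/5, sin θ = -3/5: (62/25, 34/25) → (-146/125, -322/125); (61/25, -148/25) → (-688/125, 409/125); (-86/25, -27/25) → (263/125, 366/125); (31/5, 17/5) → (-73/25, -161/25); (52/25, 89/25) → (59/125, -512/125)

image vertices: (-146/125, -322/125), (-688/125, 409/125), (263/125, 366/125), (-73/25, -161/25), (59/125, -512/125)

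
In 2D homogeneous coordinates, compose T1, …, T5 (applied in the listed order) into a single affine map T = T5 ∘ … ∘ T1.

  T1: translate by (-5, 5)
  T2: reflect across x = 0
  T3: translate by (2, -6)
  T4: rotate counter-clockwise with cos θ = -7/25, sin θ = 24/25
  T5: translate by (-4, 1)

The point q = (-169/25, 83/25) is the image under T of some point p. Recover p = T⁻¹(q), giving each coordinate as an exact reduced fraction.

p = (4, 3)

T1 = [1 0 -5; 0 1 5; 0 0 1]
T2·T1 = [-1 0 5; 0 1 5; 0 0 1]
T3·…·T1 = [-1 0 7; 0 1 -1; 0 0 1]
T4·…·T1 = [7/25 -24/25 -1; -24/25 -7/25 7; 0 0 1]
T5·…·T1 = [7/25 -24/25 -5; -24/25 -7/25 8; 0 0 1]
det M = -1; M⁻¹ = [7/25 -24/25 227/25; -24/25 -7/25 -64/25; 0 0 1]
M⁻¹ · (-169/25, 83/25)ᵀ = (4, 3)ᵀ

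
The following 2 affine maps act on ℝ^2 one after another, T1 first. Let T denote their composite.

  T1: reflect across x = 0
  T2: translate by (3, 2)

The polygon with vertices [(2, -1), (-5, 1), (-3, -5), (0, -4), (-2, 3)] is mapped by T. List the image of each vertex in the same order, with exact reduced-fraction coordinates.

T1 reflect across x = 0: (2, -1) → (-2, -1); (-5, 1) → (5, 1); (-3, -5) → (3, -5); (0, -4) → (0, -4); (-2, 3) → (2, 3)
T2 translate by (3, 2): (-2, -1) → (1, 1); (5, 1) → (8, 3); (3, -5) → (6, -3); (0, -4) → (3, -2); (2, 3) → (5, 5)

image vertices: (1, 1), (8, 3), (6, -3), (3, -2), (5, 5)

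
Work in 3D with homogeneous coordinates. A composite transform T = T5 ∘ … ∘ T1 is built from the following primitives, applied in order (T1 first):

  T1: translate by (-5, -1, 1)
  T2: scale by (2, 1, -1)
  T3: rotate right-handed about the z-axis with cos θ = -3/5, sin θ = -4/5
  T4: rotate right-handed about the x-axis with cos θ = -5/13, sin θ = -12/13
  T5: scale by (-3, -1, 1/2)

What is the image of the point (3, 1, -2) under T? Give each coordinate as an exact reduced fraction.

T1 translate by (-5, -1, 1): (3, 1, -2) → (-2, 0, -1)
T2 scale by (2, 1, -1): (-2, 0, -1) → (-4, 0, 1)
T3 rotate right-handed about the z-axis with cos θ = -3/5, sin θ = -4/5: (-4, 0, 1) → (12/5, 16/5, 1)
T4 rotate right-handed about the x-axis with cos θ = -5/13, sin θ = -12/13: (12/5, 16/5, 1) → (12/5, -4/13, -217/65)
T5 scale by (-3, -1, 1/2): (12/5, -4/13, -217/65) → (-36/5, 4/13, -217/130)

T(p) = (-36/5, 4/13, -217/130)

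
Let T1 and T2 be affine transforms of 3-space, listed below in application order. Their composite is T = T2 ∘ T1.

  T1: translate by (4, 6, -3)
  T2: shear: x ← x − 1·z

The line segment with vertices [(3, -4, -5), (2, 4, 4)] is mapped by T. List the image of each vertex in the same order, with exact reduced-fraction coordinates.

T1 translate by (4, 6, -3): (3, -4, -5) → (7, 2, -8); (2, 4, 4) → (6, 10, 1)
T2 shear: x ← x − 1·z: (7, 2, -8) → (15, 2, -8); (6, 10, 1) → (5, 10, 1)

image vertices: (15, 2, -8), (5, 10, 1)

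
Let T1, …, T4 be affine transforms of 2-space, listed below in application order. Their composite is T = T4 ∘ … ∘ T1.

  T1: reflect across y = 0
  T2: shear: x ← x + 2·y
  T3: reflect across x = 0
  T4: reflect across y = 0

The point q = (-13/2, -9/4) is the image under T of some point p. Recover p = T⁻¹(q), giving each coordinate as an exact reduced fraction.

p = (2, -9/4)

T1 = [1 0 0; 0 -1 0; 0 0 1]
T2·T1 = [1 -2 0; 0 -1 0; 0 0 1]
T3·…·T1 = [-1 2 0; 0 -1 0; 0 0 1]
T4·…·T1 = [-1 2 0; 0 1 0; 0 0 1]
det M = -1; M⁻¹ = [-1 2 0; 0 1 0; 0 0 1]
M⁻¹ · (-13/2, -9/4)ᵀ = (2, -9/4)ᵀ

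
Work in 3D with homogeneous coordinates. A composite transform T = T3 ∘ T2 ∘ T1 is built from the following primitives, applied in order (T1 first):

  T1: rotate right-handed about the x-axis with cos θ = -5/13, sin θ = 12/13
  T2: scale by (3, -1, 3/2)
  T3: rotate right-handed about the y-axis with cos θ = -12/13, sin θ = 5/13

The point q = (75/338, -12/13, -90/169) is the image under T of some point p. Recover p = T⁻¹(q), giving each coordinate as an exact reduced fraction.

T1 = [1 0 0 0; 0 -5/13 -12/13 0; 0 12/13 -5/13 0; 0 0 0 1]
T2·T1 = [3 0 0 0; 0 5/13 12/13 0; 0 18/13 -15/26 0; 0 0 0 1]
T3·…·T1 = [-36/13 90/169 -75/338 0; 0 5/13 12/13 0; -15/13 -216/169 90/169 0; 0 0 0 1]
det M = -9/2; M⁻¹ = [-4/13 0 -5/39 0; 40/169 5/13 -96/169 0; -50/507 12/13 40/169 0; 0 0 0 1]
M⁻¹ · (75/338, -12/13, -90/169)ᵀ = (0, 0, -1)ᵀ

p = (0, 0, -1)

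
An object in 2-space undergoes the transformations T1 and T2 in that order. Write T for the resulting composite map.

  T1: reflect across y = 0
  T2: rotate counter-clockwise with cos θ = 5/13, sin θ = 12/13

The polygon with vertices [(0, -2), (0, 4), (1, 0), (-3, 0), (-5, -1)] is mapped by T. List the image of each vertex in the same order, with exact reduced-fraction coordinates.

T1 reflect across y = 0: (0, -2) → (0, 2); (0, 4) → (0, -4); (1, 0) → (1, 0); (-3, 0) → (-3, 0); (-5, -1) → (-5, 1)
T2 rotate counter-clockwise with cos θ = 5/13, sin θ = 12/13: (0, 2) → (-24/13, 10/13); (0, -4) → (48/13, -20/13); (1, 0) → (5/13, 12/13); (-3, 0) → (-15/13, -36/13); (-5, 1) → (-37/13, -55/13)

image vertices: (-24/13, 10/13), (48/13, -20/13), (5/13, 12/13), (-15/13, -36/13), (-37/13, -55/13)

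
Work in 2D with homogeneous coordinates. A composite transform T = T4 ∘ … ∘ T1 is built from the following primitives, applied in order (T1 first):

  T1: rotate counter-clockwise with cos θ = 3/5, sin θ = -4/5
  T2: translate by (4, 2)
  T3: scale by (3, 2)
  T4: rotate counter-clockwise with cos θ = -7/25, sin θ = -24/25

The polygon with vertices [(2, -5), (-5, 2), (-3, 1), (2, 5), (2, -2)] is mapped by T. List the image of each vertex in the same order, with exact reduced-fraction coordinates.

image vertices: (-6, -2), (291/25, -288/25), (177/25, -286/25), (-6/5, -142/5), (-114/25, -248/25)

T1 rotate counter-clockwise with cos θ = 3/5, sin θ = -4/5: (2, -5) → (-14/5, -23/5); (-5, 2) → (-7/5, 26/5); (-3, 1) → (-1, 3); (2, 5) → (26/5, 7/5); (2, -2) → (-2/5, -14/5)
T2 translate by (4, 2): (-14/5, -23/5) → (6/5, -13/5); (-7/5, 26/5) → (13/5, 36/5); (-1, 3) → (3, 5); (26/5, 7/5) → (46/5, 17/5); (-2/5, -14/5) → (18/5, -4/5)
T3 scale by (3, 2): (6/5, -13/5) → (18/5, -26/5); (13/5, 36/5) → (39/5, 72/5); (3, 5) → (9, 10); (46/5, 17/5) → (138/5, 34/5); (18/5, -4/5) → (54/5, -8/5)
T4 rotate counter-clockwise with cos θ = -7/25, sin θ = -24/25: (18/5, -26/5) → (-6, -2); (39/5, 72/5) → (291/25, -288/25); (9, 10) → (177/25, -286/25); (138/5, 34/5) → (-6/5, -142/5); (54/5, -8/5) → (-114/25, -248/25)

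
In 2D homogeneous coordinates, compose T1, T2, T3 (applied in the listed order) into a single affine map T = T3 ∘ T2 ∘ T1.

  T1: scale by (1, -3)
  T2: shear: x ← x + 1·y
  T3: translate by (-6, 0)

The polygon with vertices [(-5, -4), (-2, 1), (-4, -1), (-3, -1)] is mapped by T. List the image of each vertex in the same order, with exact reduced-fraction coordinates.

T1 scale by (1, -3): (-5, -4) → (-5, 12); (-2, 1) → (-2, -3); (-4, -1) → (-4, 3); (-3, -1) → (-3, 3)
T2 shear: x ← x + 1·y: (-5, 12) → (7, 12); (-2, -3) → (-5, -3); (-4, 3) → (-1, 3); (-3, 3) → (0, 3)
T3 translate by (-6, 0): (7, 12) → (1, 12); (-5, -3) → (-11, -3); (-1, 3) → (-7, 3); (0, 3) → (-6, 3)

image vertices: (1, 12), (-11, -3), (-7, 3), (-6, 3)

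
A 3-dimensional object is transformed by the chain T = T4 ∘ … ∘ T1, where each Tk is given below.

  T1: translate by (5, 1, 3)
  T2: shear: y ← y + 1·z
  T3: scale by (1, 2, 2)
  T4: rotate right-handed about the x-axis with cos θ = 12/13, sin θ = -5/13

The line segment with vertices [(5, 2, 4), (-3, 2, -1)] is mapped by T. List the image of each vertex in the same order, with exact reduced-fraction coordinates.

T1 translate by (5, 1, 3): (5, 2, 4) → (10, 3, 7); (-3, 2, -1) → (2, 3, 2)
T2 shear: y ← y + 1·z: (10, 3, 7) → (10, 10, 7); (2, 3, 2) → (2, 5, 2)
T3 scale by (1, 2, 2): (10, 10, 7) → (10, 20, 14); (2, 5, 2) → (2, 10, 4)
T4 rotate right-handed about the x-axis with cos θ = 12/13, sin θ = -5/13: (10, 20, 14) → (10, 310/13, 68/13); (2, 10, 4) → (2, 140/13, -2/13)

image vertices: (10, 310/13, 68/13), (2, 140/13, -2/13)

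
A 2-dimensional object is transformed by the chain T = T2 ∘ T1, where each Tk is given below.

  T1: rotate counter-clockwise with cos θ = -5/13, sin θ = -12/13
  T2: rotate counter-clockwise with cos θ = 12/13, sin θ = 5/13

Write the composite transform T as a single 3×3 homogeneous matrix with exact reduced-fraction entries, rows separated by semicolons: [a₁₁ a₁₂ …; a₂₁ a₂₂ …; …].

T1 = [-5/13 12/13 0; -12/13 -5/13 0; 0 0 1]
T2·T1 = [0 1 0; -1 0 0; 0 0 1]

T = [0 1 0; -1 0 0; 0 0 1]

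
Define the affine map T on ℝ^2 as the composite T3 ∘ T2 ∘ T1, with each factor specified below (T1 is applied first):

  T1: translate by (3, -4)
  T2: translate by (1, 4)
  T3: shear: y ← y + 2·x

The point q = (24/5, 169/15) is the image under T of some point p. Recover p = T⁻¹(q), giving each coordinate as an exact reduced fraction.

p = (4/5, 5/3)

T1 = [1 0 3; 0 1 -4; 0 0 1]
T2·T1 = [1 0 4; 0 1 0; 0 0 1]
T3·…·T1 = [1 0 4; 2 1 8; 0 0 1]
det M = 1; M⁻¹ = [1 0 -4; -2 1 0; 0 0 1]
M⁻¹ · (24/5, 169/15)ᵀ = (4/5, 5/3)ᵀ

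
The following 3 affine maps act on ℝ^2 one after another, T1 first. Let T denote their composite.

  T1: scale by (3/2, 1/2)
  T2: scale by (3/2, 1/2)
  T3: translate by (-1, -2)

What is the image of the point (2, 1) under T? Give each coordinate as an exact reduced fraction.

T(p) = (7/2, -7/4)

T1 scale by (3/2, 1/2): (2, 1) → (3, 1/2)
T2 scale by (3/2, 1/2): (3, 1/2) → (9/2, 1/4)
T3 translate by (-1, -2): (9/2, 1/4) → (7/2, -7/4)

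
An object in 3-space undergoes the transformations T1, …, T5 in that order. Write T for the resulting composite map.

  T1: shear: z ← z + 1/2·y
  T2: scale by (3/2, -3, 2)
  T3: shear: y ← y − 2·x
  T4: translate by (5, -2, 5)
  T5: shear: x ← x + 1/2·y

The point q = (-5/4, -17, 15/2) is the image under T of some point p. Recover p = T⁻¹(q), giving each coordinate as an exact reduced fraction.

p = (3/2, 7/2, -1/2)

T1 = [1 0 0 0; 0 1 0 0; 0 1/2 1 0; 0 0 0 1]
T2·T1 = [3/2 0 0 0; 0 -3 0 0; 0 1 2 0; 0 0 0 1]
T3·…·T1 = [3/2 0 0 0; -3 -3 0 0; 0 1 2 0; 0 0 0 1]
T4·…·T1 = [3/2 0 0 5; -3 -3 0 -2; 0 1 2 5; 0 0 0 1]
T5·…·T1 = [0 -3/2 0 4; -3 -3 0 -2; 0 1 2 5; 0 0 0 1]
det M = -9; M⁻¹ = [2/3 -1/3 0 -10/3; -2/3 0 0 8/3; 1/3 0 1/2 -23/6; 0 0 0 1]
M⁻¹ · (-5/4, -17, 15/2)ᵀ = (3/2, 7/2, -1/2)ᵀ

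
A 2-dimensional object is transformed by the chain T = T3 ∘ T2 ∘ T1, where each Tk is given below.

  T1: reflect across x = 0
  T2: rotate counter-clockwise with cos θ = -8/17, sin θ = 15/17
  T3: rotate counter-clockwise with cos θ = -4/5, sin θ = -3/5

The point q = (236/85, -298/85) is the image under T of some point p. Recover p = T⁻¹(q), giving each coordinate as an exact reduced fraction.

T1 = [-1 0 0; 0 1 0; 0 0 1]
T2·T1 = [8/17 -15/17 0; -15/17 -8/17 0; 0 0 1]
T3·…·T1 = [-77/85 36/85 0; 36/85 77/85 0; 0 0 1]
det M = -1; M⁻¹ = [-77/85 36/85 0; 36/85 77/85 0; 0 0 1]
M⁻¹ · (236/85, -298/85)ᵀ = (-4, -2)ᵀ

p = (-4, -2)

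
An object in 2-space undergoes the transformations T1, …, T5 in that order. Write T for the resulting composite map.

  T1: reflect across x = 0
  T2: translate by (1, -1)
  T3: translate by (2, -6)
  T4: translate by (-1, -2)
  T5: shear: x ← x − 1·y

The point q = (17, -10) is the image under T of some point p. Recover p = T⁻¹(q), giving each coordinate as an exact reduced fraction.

T1 = [-1 0 0; 0 1 0; 0 0 1]
T2·T1 = [-1 0 1; 0 1 -1; 0 0 1]
T3·…·T1 = [-1 0 3; 0 1 -7; 0 0 1]
T4·…·T1 = [-1 0 2; 0 1 -9; 0 0 1]
T5·…·T1 = [-1 -1 11; 0 1 -9; 0 0 1]
det M = -1; M⁻¹ = [-1 -1 2; 0 1 9; 0 0 1]
M⁻¹ · (17, -10)ᵀ = (-5, -1)ᵀ

p = (-5, -1)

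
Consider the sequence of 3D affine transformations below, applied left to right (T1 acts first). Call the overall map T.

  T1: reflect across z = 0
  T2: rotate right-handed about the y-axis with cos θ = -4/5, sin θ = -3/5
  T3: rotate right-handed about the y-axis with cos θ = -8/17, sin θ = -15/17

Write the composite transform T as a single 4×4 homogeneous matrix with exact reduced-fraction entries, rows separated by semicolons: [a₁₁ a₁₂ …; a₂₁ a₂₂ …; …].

T = [-13/85 0 -84/85 0; 0 1 0 0; -84/85 0 13/85 0; 0 0 0 1]

T1 = [1 0 0 0; 0 1 0 0; 0 0 -1 0; 0 0 0 1]
T2·T1 = [-4/5 0 3/5 0; 0 1 0 0; 3/5 0 4/5 0; 0 0 0 1]
T3·…·T1 = [-13/85 0 -84/85 0; 0 1 0 0; -84/85 0 13/85 0; 0 0 0 1]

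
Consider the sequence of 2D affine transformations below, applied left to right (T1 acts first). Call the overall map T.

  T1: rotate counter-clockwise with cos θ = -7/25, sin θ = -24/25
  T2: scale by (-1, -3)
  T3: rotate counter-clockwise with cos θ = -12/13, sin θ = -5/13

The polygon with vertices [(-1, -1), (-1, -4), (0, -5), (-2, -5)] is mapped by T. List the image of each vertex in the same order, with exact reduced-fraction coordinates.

image vertices: (-669/325, 1031/325), (-1848/325, 1427/325), (-393/65, 132/65), (-2517/325, 2458/325)

T1 rotate counter-clockwise with cos θ = -7/25, sin θ = -24/25: (-1, -1) → (-17/25, 31/25); (-1, -4) → (-89/25, 52/25); (0, -5) → (-24/5, 7/5); (-2, -5) → (-106/25, 83/25)
T2 scale by (-1, -3): (-17/25, 31/25) → (17/25, -93/25); (-89/25, 52/25) → (89/25, -156/25); (-24/5, 7/5) → (24/5, -21/5); (-106/25, 83/25) → (106/25, -249/25)
T3 rotate counter-clockwise with cos θ = -12/13, sin θ = -5/13: (17/25, -93/25) → (-669/325, 1031/325); (89/25, -156/25) → (-1848/325, 1427/325); (24/5, -21/5) → (-393/65, 132/65); (106/25, -249/25) → (-2517/325, 2458/325)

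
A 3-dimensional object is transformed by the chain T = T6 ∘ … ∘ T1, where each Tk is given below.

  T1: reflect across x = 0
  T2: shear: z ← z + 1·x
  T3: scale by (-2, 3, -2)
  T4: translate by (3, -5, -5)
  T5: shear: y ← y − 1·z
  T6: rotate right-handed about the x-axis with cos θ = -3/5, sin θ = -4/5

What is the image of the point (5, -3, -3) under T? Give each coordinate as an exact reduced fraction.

T1 reflect across x = 0: (5, -3, -3) → (-5, -3, -3)
T2 shear: z ← z + 1·x: (-5, -3, -3) → (-5, -3, -8)
T3 scale by (-2, 3, -2): (-5, -3, -8) → (10, -9, 16)
T4 translate by (3, -5, -5): (10, -9, 16) → (13, -14, 11)
T5 shear: y ← y − 1·z: (13, -14, 11) → (13, -25, 11)
T6 rotate right-handed about the x-axis with cos θ = -3/5, sin θ = -4/5: (13, -25, 11) → (13, 119/5, 67/5)

T(p) = (13, 119/5, 67/5)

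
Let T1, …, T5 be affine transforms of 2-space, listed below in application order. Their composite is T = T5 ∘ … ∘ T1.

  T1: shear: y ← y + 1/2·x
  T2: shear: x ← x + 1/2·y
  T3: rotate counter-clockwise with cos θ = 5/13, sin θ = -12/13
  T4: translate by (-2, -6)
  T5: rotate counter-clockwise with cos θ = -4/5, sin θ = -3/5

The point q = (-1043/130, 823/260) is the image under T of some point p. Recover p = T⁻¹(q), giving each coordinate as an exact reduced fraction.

p = (1, 5)

T1 = [1 0 0; 1/2 1 0; 0 0 1]
T2·T1 = [5/4 1/2 0; 1/2 1 0; 0 0 1]
T3·…·T1 = [49/52 29/26 0; -25/26 -1/13 0; 0 0 1]
T4·…·T1 = [49/52 29/26 -2; -25/26 -1/13 -6; 0 0 1]
T5·…·T1 = [-173/130 -61/65 -2; 53/260 -79/130 6; 0 0 1]
det M = 1; M⁻¹ = [-79/130 61/65 -89/13; -53/260 -173/130 197/26; 0 0 1]
M⁻¹ · (-1043/130, 823/260)ᵀ = (1, 5)ᵀ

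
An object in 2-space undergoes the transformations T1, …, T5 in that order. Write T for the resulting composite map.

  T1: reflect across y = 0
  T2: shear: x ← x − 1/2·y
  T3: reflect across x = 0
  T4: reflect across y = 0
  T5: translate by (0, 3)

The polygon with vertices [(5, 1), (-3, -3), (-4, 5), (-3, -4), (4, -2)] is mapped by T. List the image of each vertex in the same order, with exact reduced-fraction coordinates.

T1 reflect across y = 0: (5, 1) → (5, -1); (-3, -3) → (-3, 3); (-4, 5) → (-4, -5); (-3, -4) → (-3, 4); (4, -2) → (4, 2)
T2 shear: x ← x − 1/2·y: (5, -1) → (11/2, -1); (-3, 3) → (-9/2, 3); (-4, -5) → (-3/2, -5); (-3, 4) → (-5, 4); (4, 2) → (3, 2)
T3 reflect across x = 0: (11/2, -1) → (-11/2, -1); (-9/2, 3) → (9/2, 3); (-3/2, -5) → (3/2, -5); (-5, 4) → (5, 4); (3, 2) → (-3, 2)
T4 reflect across y = 0: (-11/2, -1) → (-11/2, 1); (9/2, 3) → (9/2, -3); (3/2, -5) → (3/2, 5); (5, 4) → (5, -4); (-3, 2) → (-3, -2)
T5 translate by (0, 3): (-11/2, 1) → (-11/2, 4); (9/2, -3) → (9/2, 0); (3/2, 5) → (3/2, 8); (5, -4) → (5, -1); (-3, -2) → (-3, 1)

image vertices: (-11/2, 4), (9/2, 0), (3/2, 8), (5, -1), (-3, 1)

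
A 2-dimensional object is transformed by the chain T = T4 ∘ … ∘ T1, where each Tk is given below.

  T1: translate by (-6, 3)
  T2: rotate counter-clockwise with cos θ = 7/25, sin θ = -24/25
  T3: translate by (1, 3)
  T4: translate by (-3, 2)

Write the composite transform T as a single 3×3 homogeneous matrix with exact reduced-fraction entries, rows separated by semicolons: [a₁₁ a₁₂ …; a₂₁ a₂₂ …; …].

T = [7/25 24/25 -4/5; -24/25 7/25 58/5; 0 0 1]

T1 = [1 0 -6; 0 1 3; 0 0 1]
T2·T1 = [7/25 24/25 6/5; -24/25 7/25 33/5; 0 0 1]
T3·…·T1 = [7/25 24/25 11/5; -24/25 7/25 48/5; 0 0 1]
T4·…·T1 = [7/25 24/25 -4/5; -24/25 7/25 58/5; 0 0 1]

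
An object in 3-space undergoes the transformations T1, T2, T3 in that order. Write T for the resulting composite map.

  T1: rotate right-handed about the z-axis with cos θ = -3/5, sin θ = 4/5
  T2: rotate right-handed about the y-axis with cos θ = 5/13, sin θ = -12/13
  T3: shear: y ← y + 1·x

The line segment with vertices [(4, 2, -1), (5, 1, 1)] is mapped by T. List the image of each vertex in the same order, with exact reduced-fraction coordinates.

image vertices: (-8/13, 18/13, -53/13), (-31/13, 66/65, -203/65)

T1 rotate right-handed about the z-axis with cos θ = -3/5, sin θ = 4/5: (4, 2, -1) → (-4, 2, -1); (5, 1, 1) → (-19/5, 17/5, 1)
T2 rotate right-handed about the y-axis with cos θ = 5/13, sin θ = -12/13: (-4, 2, -1) → (-8/13, 2, -53/13); (-19/5, 17/5, 1) → (-31/13, 17/5, -203/65)
T3 shear: y ← y + 1·x: (-8/13, 2, -53/13) → (-8/13, 18/13, -53/13); (-31/13, 17/5, -203/65) → (-31/13, 66/65, -203/65)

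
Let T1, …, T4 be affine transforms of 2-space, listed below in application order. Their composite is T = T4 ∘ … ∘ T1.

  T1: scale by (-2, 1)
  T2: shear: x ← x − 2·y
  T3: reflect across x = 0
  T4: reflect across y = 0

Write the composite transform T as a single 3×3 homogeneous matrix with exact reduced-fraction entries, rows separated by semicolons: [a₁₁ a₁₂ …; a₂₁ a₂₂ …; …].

T = [2 2 0; 0 -1 0; 0 0 1]

T1 = [-2 0 0; 0 1 0; 0 0 1]
T2·T1 = [-2 -2 0; 0 1 0; 0 0 1]
T3·…·T1 = [2 2 0; 0 1 0; 0 0 1]
T4·…·T1 = [2 2 0; 0 -1 0; 0 0 1]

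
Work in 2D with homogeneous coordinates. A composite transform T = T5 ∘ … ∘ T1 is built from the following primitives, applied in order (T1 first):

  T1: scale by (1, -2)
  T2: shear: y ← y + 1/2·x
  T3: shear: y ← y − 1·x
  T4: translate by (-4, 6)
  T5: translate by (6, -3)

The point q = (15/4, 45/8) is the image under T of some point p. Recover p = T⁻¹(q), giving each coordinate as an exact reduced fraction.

T1 = [1 0 0; 0 -2 0; 0 0 1]
T2·T1 = [1 0 0; 1/2 -2 0; 0 0 1]
T3·…·T1 = [1 0 0; -1/2 -2 0; 0 0 1]
T4·…·T1 = [1 0 -4; -1/2 -2 6; 0 0 1]
T5·…·T1 = [1 0 2; -1/2 -2 3; 0 0 1]
det M = -2; M⁻¹ = [1 0 -2; -1/4 -1/2 2; 0 0 1]
M⁻¹ · (15/4, 45/8)ᵀ = (7/4, -7/4)ᵀ

p = (7/4, -7/4)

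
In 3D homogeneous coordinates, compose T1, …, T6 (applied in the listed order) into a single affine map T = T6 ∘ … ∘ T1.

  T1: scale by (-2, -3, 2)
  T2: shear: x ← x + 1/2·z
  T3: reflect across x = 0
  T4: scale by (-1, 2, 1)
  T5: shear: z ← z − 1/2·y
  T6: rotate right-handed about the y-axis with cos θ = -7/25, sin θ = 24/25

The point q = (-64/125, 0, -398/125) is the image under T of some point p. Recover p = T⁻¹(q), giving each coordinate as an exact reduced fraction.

T1 = [-2 0 0 0; 0 -3 0 0; 0 0 2 0; 0 0 0 1]
T2·T1 = [-2 0 1 0; 0 -3 0 0; 0 0 2 0; 0 0 0 1]
T3·…·T1 = [2 0 -1 0; 0 -3 0 0; 0 0 2 0; 0 0 0 1]
T4·…·T1 = [-2 0 1 0; 0 -6 0 0; 0 0 2 0; 0 0 0 1]
T5·…·T1 = [-2 0 1 0; 0 -6 0 0; 0 3 2 0; 0 0 0 1]
T6·…·T1 = [14/25 72/25 41/25 0; 0 -6 0 0; 48/25 -21/25 -38/25 0; 0 0 0 1]
det M = 24; M⁻¹ = [19/50 1/8 41/100 0; 0 -1/6 0 0; 12/25 1/4 -7/50 0; 0 0 0 1]
M⁻¹ · (-64/125, 0, -398/125)ᵀ = (-3/2, 0, 1/5)ᵀ

p = (-3/2, 0, 1/5)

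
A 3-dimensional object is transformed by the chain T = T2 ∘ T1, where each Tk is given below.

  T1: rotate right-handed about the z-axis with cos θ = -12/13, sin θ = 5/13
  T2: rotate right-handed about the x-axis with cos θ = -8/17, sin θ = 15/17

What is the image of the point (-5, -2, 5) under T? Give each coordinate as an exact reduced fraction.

T(p) = (70/13, -967/221, -535/221)

T1 rotate right-handed about the z-axis with cos θ = -12/13, sin θ = 5/13: (-5, -2, 5) → (70/13, -1/13, 5)
T2 rotate right-handed about the x-axis with cos θ = -8/17, sin θ = 15/17: (70/13, -1/13, 5) → (70/13, -967/221, -535/221)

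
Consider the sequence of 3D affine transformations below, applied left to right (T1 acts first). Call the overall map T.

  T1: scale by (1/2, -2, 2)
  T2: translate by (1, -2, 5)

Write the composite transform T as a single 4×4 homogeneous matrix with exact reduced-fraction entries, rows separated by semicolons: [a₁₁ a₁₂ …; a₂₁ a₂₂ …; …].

T1 = [1/2 0 0 0; 0 -2 0 0; 0 0 2 0; 0 0 0 1]
T2·T1 = [1/2 0 0 1; 0 -2 0 -2; 0 0 2 5; 0 0 0 1]

T = [1/2 0 0 1; 0 -2 0 -2; 0 0 2 5; 0 0 0 1]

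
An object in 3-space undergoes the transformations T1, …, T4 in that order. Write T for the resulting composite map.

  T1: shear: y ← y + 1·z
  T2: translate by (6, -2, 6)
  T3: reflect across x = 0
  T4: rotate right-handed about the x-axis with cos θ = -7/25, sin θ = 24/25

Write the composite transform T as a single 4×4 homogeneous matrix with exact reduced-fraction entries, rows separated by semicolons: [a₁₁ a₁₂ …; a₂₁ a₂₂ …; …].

T1 = [1 0 0 0; 0 1 1 0; 0 0 1 0; 0 0 0 1]
T2·T1 = [1 0 0 6; 0 1 1 -2; 0 0 1 6; 0 0 0 1]
T3·…·T1 = [-1 0 0 -6; 0 1 1 -2; 0 0 1 6; 0 0 0 1]
T4·…·T1 = [-1 0 0 -6; 0 -7/25 -31/25 -26/5; 0 24/25 17/25 -18/5; 0 0 0 1]

T = [-1 0 0 -6; 0 -7/25 -31/25 -26/5; 0 24/25 17/25 -18/5; 0 0 0 1]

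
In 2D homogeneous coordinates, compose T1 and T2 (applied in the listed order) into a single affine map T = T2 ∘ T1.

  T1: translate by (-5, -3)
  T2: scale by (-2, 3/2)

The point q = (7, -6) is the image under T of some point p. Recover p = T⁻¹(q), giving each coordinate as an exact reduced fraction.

T1 = [1 0 -5; 0 1 -3; 0 0 1]
T2·T1 = [-2 0 10; 0 3/2 -9/2; 0 0 1]
det M = -3; M⁻¹ = [-1/2 0 5; 0 2/3 3; 0 0 1]
M⁻¹ · (7, -6)ᵀ = (3/2, -1)ᵀ

p = (3/2, -1)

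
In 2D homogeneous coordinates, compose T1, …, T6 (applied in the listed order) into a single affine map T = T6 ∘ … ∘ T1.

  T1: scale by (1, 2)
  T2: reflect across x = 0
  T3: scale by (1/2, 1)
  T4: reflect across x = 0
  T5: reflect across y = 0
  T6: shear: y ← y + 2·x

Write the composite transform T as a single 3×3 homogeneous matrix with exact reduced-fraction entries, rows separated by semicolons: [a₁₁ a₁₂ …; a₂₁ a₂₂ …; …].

T = [1/2 0 0; 1 -2 0; 0 0 1]

T1 = [1 0 0; 0 2 0; 0 0 1]
T2·T1 = [-1 0 0; 0 2 0; 0 0 1]
T3·…·T1 = [-1/2 0 0; 0 2 0; 0 0 1]
T4·…·T1 = [1/2 0 0; 0 2 0; 0 0 1]
T5·…·T1 = [1/2 0 0; 0 -2 0; 0 0 1]
T6·…·T1 = [1/2 0 0; 1 -2 0; 0 0 1]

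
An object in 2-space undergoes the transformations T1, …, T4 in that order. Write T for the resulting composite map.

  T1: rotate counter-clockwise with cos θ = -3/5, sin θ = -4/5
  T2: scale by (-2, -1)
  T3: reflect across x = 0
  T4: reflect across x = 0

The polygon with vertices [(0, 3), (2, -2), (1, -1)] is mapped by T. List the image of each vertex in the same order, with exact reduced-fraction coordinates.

T1 rotate counter-clockwise with cos θ = -3/5, sin θ = -4/5: (0, 3) → (12/5, -9/5); (2, -2) → (-14/5, -2/5); (1, -1) → (-7/5, -1/5)
T2 scale by (-2, -1): (12/5, -9/5) → (-24/5, 9/5); (-14/5, -2/5) → (28/5, 2/5); (-7/5, -1/5) → (14/5, 1/5)
T3 reflect across x = 0: (-24/5, 9/5) → (24/5, 9/5); (28/5, 2/5) → (-28/5, 2/5); (14/5, 1/5) → (-14/5, 1/5)
T4 reflect across x = 0: (24/5, 9/5) → (-24/5, 9/5); (-28/5, 2/5) → (28/5, 2/5); (-14/5, 1/5) → (14/5, 1/5)

image vertices: (-24/5, 9/5), (28/5, 2/5), (14/5, 1/5)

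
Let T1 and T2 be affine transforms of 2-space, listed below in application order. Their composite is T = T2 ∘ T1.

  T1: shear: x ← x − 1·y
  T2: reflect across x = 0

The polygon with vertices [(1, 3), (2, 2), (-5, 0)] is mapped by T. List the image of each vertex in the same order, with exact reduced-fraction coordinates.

T1 shear: x ← x − 1·y: (1, 3) → (-2, 3); (2, 2) → (0, 2); (-5, 0) → (-5, 0)
T2 reflect across x = 0: (-2, 3) → (2, 3); (0, 2) → (0, 2); (-5, 0) → (5, 0)

image vertices: (2, 3), (0, 2), (5, 0)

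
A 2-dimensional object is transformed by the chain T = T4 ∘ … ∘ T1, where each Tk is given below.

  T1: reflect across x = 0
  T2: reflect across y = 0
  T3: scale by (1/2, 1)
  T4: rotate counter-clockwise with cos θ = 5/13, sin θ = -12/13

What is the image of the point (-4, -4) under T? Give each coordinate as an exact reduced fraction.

T1 reflect across x = 0: (-4, -4) → (4, -4)
T2 reflect across y = 0: (4, -4) → (4, 4)
T3 scale by (1/2, 1): (4, 4) → (2, 4)
T4 rotate counter-clockwise with cos θ = 5/13, sin θ = -12/13: (2, 4) → (58/13, -4/13)

T(p) = (58/13, -4/13)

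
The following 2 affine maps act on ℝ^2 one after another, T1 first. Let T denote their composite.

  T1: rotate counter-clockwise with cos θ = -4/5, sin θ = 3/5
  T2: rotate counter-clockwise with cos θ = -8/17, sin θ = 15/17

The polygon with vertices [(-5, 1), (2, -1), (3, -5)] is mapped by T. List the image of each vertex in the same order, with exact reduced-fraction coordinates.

T1 rotate counter-clockwise with cos θ = -4/5, sin θ = 3/5: (-5, 1) → (17/5, -19/5); (2, -1) → (-1, 2); (3, -5) → (3/5, 29/5)
T2 rotate counter-clockwise with cos θ = -8/17, sin θ = 15/17: (17/5, -19/5) → (149/85, 407/85); (-1, 2) → (-22/17, -31/17); (3/5, 29/5) → (-27/5, -11/5)

image vertices: (149/85, 407/85), (-22/17, -31/17), (-27/5, -11/5)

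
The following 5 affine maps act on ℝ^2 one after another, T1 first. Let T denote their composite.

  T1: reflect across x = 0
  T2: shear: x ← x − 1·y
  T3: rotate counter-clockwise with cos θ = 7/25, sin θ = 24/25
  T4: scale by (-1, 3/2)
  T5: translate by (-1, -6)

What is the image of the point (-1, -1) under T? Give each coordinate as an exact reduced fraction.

T(p) = (-63/25, -177/50)

T1 reflect across x = 0: (-1, -1) → (1, -1)
T2 shear: x ← x − 1·y: (1, -1) → (2, -1)
T3 rotate counter-clockwise with cos θ = 7/25, sin θ = 24/25: (2, -1) → (38/25, 41/25)
T4 scale by (-1, 3/2): (38/25, 41/25) → (-38/25, 123/50)
T5 translate by (-1, -6): (-38/25, 123/50) → (-63/25, -177/50)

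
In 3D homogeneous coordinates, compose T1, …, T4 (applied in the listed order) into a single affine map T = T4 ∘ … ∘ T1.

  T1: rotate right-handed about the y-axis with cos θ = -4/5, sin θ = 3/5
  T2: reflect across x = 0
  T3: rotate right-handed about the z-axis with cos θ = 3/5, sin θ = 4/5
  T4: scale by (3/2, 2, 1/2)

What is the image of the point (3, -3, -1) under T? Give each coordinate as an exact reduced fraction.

T(p) = (63/10, 6/5, -1/2)

T1 rotate right-handed about the y-axis with cos θ = -4/5, sin θ = 3/5: (3, -3, -1) → (-3, -3, -1)
T2 reflect across x = 0: (-3, -3, -1) → (3, -3, -1)
T3 rotate right-handed about the z-axis with cos θ = 3/5, sin θ = 4/5: (3, -3, -1) → (21/5, 3/5, -1)
T4 scale by (3/2, 2, 1/2): (21/5, 3/5, -1) → (63/10, 6/5, -1/2)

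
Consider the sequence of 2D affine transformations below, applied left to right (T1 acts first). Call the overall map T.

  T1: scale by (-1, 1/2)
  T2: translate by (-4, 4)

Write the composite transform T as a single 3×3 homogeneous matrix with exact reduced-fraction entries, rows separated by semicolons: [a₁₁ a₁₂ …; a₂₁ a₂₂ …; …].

T = [-1 0 -4; 0 1/2 4; 0 0 1]

T1 = [-1 0 0; 0 1/2 0; 0 0 1]
T2·T1 = [-1 0 -4; 0 1/2 4; 0 0 1]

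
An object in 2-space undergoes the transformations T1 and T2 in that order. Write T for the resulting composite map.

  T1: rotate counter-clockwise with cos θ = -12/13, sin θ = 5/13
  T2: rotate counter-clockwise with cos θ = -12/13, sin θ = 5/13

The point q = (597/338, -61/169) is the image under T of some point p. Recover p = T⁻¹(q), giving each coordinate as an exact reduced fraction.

T1 = [-12/13 -5/13 0; 5/13 -12/13 0; 0 0 1]
T2·T1 = [119/169 120/169 0; -120/169 119/169 0; 0 0 1]
det M = 1; M⁻¹ = [119/169 -120/169 0; 120/169 119/169 0; 0 0 1]
M⁻¹ · (597/338, -61/169)ᵀ = (3/2, 1)ᵀ

p = (3/2, 1)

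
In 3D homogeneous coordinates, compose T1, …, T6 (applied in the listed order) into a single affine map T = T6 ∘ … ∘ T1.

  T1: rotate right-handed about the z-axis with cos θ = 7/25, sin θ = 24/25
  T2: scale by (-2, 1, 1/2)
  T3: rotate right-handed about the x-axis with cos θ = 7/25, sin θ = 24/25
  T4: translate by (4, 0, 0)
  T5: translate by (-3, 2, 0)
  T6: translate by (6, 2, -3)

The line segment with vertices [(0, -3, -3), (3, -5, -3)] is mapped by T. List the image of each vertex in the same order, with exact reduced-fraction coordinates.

T1 rotate right-handed about the z-axis with cos θ = 7/25, sin θ = 24/25: (0, -3, -3) → (72/25, -21/25, -3); (3, -5, -3) → (141/25, 37/25, -3)
T2 scale by (-2, 1, 1/2): (72/25, -21/25, -3) → (-144/25, -21/25, -3/2); (141/25, 37/25, -3) → (-282/25, 37/25, -3/2)
T3 rotate right-handed about the x-axis with cos θ = 7/25, sin θ = 24/25: (-144/25, -21/25, -3/2) → (-144/25, 753/625, -1533/1250); (-282/25, 37/25, -3/2) → (-282/25, 1159/625, 1251/1250)
T4 translate by (4, 0, 0): (-144/25, 753/625, -1533/1250) → (-44/25, 753/625, -1533/1250); (-282/25, 1159/625, 1251/1250) → (-182/25, 1159/625, 1251/1250)
T5 translate by (-3, 2, 0): (-44/25, 753/625, -1533/1250) → (-119/25, 2003/625, -1533/1250); (-182/25, 1159/625, 1251/1250) → (-257/25, 2409/625, 1251/1250)
T6 translate by (6, 2, -3): (-119/25, 2003/625, -1533/1250) → (31/25, 3253/625, -5283/1250); (-257/25, 2409/625, 1251/1250) → (-107/25, 3659/625, -2499/1250)

image vertices: (31/25, 3253/625, -5283/1250), (-107/25, 3659/625, -2499/1250)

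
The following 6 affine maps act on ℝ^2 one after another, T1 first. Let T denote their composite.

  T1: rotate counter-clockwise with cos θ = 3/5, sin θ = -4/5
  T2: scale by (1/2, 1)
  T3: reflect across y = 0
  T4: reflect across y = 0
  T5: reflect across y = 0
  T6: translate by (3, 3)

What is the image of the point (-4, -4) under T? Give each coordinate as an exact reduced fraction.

T1 rotate counter-clockwise with cos θ = 3/5, sin θ = -4/5: (-4, -4) → (-28/5, 4/5)
T2 scale by (1/2, 1): (-28/5, 4/5) → (-14/5, 4/5)
T3 reflect across y = 0: (-14/5, 4/5) → (-14/5, -4/5)
T4 reflect across y = 0: (-14/5, -4/5) → (-14/5, 4/5)
T5 reflect across y = 0: (-14/5, 4/5) → (-14/5, -4/5)
T6 translate by (3, 3): (-14/5, -4/5) → (1/5, 11/5)

T(p) = (1/5, 11/5)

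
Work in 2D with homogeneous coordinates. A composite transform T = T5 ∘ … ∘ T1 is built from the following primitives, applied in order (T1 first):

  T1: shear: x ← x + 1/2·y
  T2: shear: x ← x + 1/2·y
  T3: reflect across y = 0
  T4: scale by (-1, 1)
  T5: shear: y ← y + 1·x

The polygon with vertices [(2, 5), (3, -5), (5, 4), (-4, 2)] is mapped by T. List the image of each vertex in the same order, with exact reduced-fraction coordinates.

image vertices: (-7, -12), (2, 7), (-9, -13), (2, 0)

T1 shear: x ← x + 1/2·y: (2, 5) → (9/2, 5); (3, -5) → (1/2, -5); (5, 4) → (7, 4); (-4, 2) → (-3, 2)
T2 shear: x ← x + 1/2·y: (9/2, 5) → (7, 5); (1/2, -5) → (-2, -5); (7, 4) → (9, 4); (-3, 2) → (-2, 2)
T3 reflect across y = 0: (7, 5) → (7, -5); (-2, -5) → (-2, 5); (9, 4) → (9, -4); (-2, 2) → (-2, -2)
T4 scale by (-1, 1): (7, -5) → (-7, -5); (-2, 5) → (2, 5); (9, -4) → (-9, -4); (-2, -2) → (2, -2)
T5 shear: y ← y + 1·x: (-7, -5) → (-7, -12); (2, 5) → (2, 7); (-9, -4) → (-9, -13); (2, -2) → (2, 0)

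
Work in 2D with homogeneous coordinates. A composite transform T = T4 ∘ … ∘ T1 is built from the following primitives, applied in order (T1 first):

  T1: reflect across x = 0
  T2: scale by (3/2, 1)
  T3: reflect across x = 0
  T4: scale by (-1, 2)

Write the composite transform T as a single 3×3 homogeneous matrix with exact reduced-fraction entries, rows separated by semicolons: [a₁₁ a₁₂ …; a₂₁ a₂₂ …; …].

T1 = [-1 0 0; 0 1 0; 0 0 1]
T2·T1 = [-3/2 0 0; 0 1 0; 0 0 1]
T3·…·T1 = [3/2 0 0; 0 1 0; 0 0 1]
T4·…·T1 = [-3/2 0 0; 0 2 0; 0 0 1]

T = [-3/2 0 0; 0 2 0; 0 0 1]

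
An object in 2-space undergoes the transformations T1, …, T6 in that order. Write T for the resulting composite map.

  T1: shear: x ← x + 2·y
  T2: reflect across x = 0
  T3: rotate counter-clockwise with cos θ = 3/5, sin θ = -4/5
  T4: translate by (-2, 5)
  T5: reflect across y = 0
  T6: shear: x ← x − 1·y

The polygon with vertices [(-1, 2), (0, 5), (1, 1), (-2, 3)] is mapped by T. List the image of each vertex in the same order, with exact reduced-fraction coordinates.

T1 shear: x ← x + 2·y: (-1, 2) → (3, 2); (0, 5) → (10, 5); (1, 1) → (3, 1); (-2, 3) → (4, 3)
T2 reflect across x = 0: (3, 2) → (-3, 2); (10, 5) → (-10, 5); (3, 1) → (-3, 1); (4, 3) → (-4, 3)
T3 rotate counter-clockwise with cos θ = 3/5, sin θ = -4/5: (-3, 2) → (-1/5, 18/5); (-10, 5) → (-2, 11); (-3, 1) → (-1, 3); (-4, 3) → (0, 5)
T4 translate by (-2, 5): (-1/5, 18/5) → (-11/5, 43/5); (-2, 11) → (-4, 16); (-1, 3) → (-3, 8); (0, 5) → (-2, 10)
T5 reflect across y = 0: (-11/5, 43/5) → (-11/5, -43/5); (-4, 16) → (-4, -16); (-3, 8) → (-3, -8); (-2, 10) → (-2, -10)
T6 shear: x ← x − 1·y: (-11/5, -43/5) → (32/5, -43/5); (-4, -16) → (12, -16); (-3, -8) → (5, -8); (-2, -10) → (8, -10)

image vertices: (32/5, -43/5), (12, -16), (5, -8), (8, -10)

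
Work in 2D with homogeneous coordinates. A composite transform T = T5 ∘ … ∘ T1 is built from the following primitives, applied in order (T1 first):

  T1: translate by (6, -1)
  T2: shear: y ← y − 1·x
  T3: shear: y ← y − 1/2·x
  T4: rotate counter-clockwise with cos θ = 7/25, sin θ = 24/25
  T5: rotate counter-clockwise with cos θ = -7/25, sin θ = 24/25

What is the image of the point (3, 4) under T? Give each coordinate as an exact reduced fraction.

T(p) = (-9, 21/2)

T1 translate by (6, -1): (3, 4) → (9, 3)
T2 shear: y ← y − 1·x: (9, 3) → (9, -6)
T3 shear: y ← y − 1/2·x: (9, -6) → (9, -21/2)
T4 rotate counter-clockwise with cos θ = 7/25, sin θ = 24/25: (9, -21/2) → (63/5, 57/10)
T5 rotate counter-clockwise with cos θ = -7/25, sin θ = 24/25: (63/5, 57/10) → (-9, 21/2)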